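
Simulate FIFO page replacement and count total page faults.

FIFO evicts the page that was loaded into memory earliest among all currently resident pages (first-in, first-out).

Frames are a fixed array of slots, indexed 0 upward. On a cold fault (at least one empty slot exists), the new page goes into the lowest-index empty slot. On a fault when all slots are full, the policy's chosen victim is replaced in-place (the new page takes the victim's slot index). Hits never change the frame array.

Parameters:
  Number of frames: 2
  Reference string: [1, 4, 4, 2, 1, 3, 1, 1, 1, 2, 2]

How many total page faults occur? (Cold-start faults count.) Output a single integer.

Answer: 6

Derivation:
Step 0: ref 1 → FAULT, frames=[1,-]
Step 1: ref 4 → FAULT, frames=[1,4]
Step 2: ref 4 → HIT, frames=[1,4]
Step 3: ref 2 → FAULT (evict 1), frames=[2,4]
Step 4: ref 1 → FAULT (evict 4), frames=[2,1]
Step 5: ref 3 → FAULT (evict 2), frames=[3,1]
Step 6: ref 1 → HIT, frames=[3,1]
Step 7: ref 1 → HIT, frames=[3,1]
Step 8: ref 1 → HIT, frames=[3,1]
Step 9: ref 2 → FAULT (evict 1), frames=[3,2]
Step 10: ref 2 → HIT, frames=[3,2]
Total faults: 6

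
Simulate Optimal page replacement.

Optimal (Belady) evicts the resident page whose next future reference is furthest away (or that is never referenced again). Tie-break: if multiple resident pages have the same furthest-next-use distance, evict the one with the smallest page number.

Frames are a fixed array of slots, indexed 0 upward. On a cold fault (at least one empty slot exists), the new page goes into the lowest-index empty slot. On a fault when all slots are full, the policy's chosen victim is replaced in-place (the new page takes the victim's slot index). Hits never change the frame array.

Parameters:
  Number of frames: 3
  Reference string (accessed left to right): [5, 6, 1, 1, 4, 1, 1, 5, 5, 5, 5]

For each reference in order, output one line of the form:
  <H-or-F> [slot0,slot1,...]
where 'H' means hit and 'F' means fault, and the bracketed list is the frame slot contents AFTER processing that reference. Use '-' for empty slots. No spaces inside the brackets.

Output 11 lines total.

F [5,-,-]
F [5,6,-]
F [5,6,1]
H [5,6,1]
F [5,4,1]
H [5,4,1]
H [5,4,1]
H [5,4,1]
H [5,4,1]
H [5,4,1]
H [5,4,1]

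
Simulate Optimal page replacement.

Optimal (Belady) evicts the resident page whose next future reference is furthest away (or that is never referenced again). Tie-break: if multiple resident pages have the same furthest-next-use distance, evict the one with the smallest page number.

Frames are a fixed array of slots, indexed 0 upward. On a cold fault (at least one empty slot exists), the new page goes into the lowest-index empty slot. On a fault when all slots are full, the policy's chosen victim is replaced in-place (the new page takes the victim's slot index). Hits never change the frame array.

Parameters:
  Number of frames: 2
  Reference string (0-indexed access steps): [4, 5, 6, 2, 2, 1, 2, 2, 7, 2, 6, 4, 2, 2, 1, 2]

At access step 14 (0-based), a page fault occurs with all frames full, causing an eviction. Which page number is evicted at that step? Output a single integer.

Step 0: ref 4 -> FAULT, frames=[4,-]
Step 1: ref 5 -> FAULT, frames=[4,5]
Step 2: ref 6 -> FAULT, evict 5, frames=[4,6]
Step 3: ref 2 -> FAULT, evict 4, frames=[2,6]
Step 4: ref 2 -> HIT, frames=[2,6]
Step 5: ref 1 -> FAULT, evict 6, frames=[2,1]
Step 6: ref 2 -> HIT, frames=[2,1]
Step 7: ref 2 -> HIT, frames=[2,1]
Step 8: ref 7 -> FAULT, evict 1, frames=[2,7]
Step 9: ref 2 -> HIT, frames=[2,7]
Step 10: ref 6 -> FAULT, evict 7, frames=[2,6]
Step 11: ref 4 -> FAULT, evict 6, frames=[2,4]
Step 12: ref 2 -> HIT, frames=[2,4]
Step 13: ref 2 -> HIT, frames=[2,4]
Step 14: ref 1 -> FAULT, evict 4, frames=[2,1]
At step 14: evicted page 4

Answer: 4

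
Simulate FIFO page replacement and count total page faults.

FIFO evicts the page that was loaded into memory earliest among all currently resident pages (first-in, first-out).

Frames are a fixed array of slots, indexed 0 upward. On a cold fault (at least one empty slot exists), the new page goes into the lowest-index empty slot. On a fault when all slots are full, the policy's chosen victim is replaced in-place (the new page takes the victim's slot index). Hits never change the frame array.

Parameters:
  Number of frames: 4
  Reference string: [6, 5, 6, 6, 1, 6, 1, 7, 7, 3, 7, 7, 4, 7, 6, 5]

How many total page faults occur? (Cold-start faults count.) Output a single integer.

Answer: 8

Derivation:
Step 0: ref 6 → FAULT, frames=[6,-,-,-]
Step 1: ref 5 → FAULT, frames=[6,5,-,-]
Step 2: ref 6 → HIT, frames=[6,5,-,-]
Step 3: ref 6 → HIT, frames=[6,5,-,-]
Step 4: ref 1 → FAULT, frames=[6,5,1,-]
Step 5: ref 6 → HIT, frames=[6,5,1,-]
Step 6: ref 1 → HIT, frames=[6,5,1,-]
Step 7: ref 7 → FAULT, frames=[6,5,1,7]
Step 8: ref 7 → HIT, frames=[6,5,1,7]
Step 9: ref 3 → FAULT (evict 6), frames=[3,5,1,7]
Step 10: ref 7 → HIT, frames=[3,5,1,7]
Step 11: ref 7 → HIT, frames=[3,5,1,7]
Step 12: ref 4 → FAULT (evict 5), frames=[3,4,1,7]
Step 13: ref 7 → HIT, frames=[3,4,1,7]
Step 14: ref 6 → FAULT (evict 1), frames=[3,4,6,7]
Step 15: ref 5 → FAULT (evict 7), frames=[3,4,6,5]
Total faults: 8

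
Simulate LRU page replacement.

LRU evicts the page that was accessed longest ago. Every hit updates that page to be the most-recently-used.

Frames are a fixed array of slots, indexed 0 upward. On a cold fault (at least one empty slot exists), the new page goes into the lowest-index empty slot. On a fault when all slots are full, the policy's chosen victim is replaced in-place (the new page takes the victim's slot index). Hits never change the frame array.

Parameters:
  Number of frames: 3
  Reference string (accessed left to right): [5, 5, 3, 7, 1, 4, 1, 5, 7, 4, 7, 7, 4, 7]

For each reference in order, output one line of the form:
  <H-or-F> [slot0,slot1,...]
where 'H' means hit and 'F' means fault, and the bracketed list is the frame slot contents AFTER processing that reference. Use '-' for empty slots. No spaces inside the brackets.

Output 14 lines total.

F [5,-,-]
H [5,-,-]
F [5,3,-]
F [5,3,7]
F [1,3,7]
F [1,4,7]
H [1,4,7]
F [1,4,5]
F [1,7,5]
F [4,7,5]
H [4,7,5]
H [4,7,5]
H [4,7,5]
H [4,7,5]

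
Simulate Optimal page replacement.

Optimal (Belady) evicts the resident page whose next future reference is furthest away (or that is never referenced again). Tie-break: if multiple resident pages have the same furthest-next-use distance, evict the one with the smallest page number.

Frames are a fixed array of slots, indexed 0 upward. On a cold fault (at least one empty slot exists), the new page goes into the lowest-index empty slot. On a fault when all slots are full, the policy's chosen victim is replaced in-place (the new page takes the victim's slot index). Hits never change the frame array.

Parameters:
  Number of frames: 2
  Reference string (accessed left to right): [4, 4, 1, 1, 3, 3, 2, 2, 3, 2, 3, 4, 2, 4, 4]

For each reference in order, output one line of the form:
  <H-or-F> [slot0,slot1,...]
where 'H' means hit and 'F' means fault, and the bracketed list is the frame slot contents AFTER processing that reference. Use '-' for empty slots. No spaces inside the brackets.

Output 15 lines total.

F [4,-]
H [4,-]
F [4,1]
H [4,1]
F [4,3]
H [4,3]
F [2,3]
H [2,3]
H [2,3]
H [2,3]
H [2,3]
F [2,4]
H [2,4]
H [2,4]
H [2,4]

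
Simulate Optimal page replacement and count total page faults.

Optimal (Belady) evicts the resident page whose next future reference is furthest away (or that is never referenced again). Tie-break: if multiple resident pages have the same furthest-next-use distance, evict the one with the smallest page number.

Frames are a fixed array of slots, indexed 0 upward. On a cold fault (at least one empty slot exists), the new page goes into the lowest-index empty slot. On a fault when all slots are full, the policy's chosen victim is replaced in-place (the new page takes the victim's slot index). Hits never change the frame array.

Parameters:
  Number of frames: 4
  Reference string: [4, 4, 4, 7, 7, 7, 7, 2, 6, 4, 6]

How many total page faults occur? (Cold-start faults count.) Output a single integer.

Answer: 4

Derivation:
Step 0: ref 4 → FAULT, frames=[4,-,-,-]
Step 1: ref 4 → HIT, frames=[4,-,-,-]
Step 2: ref 4 → HIT, frames=[4,-,-,-]
Step 3: ref 7 → FAULT, frames=[4,7,-,-]
Step 4: ref 7 → HIT, frames=[4,7,-,-]
Step 5: ref 7 → HIT, frames=[4,7,-,-]
Step 6: ref 7 → HIT, frames=[4,7,-,-]
Step 7: ref 2 → FAULT, frames=[4,7,2,-]
Step 8: ref 6 → FAULT, frames=[4,7,2,6]
Step 9: ref 4 → HIT, frames=[4,7,2,6]
Step 10: ref 6 → HIT, frames=[4,7,2,6]
Total faults: 4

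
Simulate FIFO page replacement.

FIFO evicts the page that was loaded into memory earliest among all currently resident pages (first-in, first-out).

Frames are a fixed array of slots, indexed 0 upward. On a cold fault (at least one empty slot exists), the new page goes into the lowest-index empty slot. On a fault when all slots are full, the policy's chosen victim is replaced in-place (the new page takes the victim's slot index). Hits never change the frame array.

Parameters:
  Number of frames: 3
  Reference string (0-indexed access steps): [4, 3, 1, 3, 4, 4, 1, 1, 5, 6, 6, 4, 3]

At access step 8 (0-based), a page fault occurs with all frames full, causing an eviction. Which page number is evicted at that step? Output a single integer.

Step 0: ref 4 -> FAULT, frames=[4,-,-]
Step 1: ref 3 -> FAULT, frames=[4,3,-]
Step 2: ref 1 -> FAULT, frames=[4,3,1]
Step 3: ref 3 -> HIT, frames=[4,3,1]
Step 4: ref 4 -> HIT, frames=[4,3,1]
Step 5: ref 4 -> HIT, frames=[4,3,1]
Step 6: ref 1 -> HIT, frames=[4,3,1]
Step 7: ref 1 -> HIT, frames=[4,3,1]
Step 8: ref 5 -> FAULT, evict 4, frames=[5,3,1]
At step 8: evicted page 4

Answer: 4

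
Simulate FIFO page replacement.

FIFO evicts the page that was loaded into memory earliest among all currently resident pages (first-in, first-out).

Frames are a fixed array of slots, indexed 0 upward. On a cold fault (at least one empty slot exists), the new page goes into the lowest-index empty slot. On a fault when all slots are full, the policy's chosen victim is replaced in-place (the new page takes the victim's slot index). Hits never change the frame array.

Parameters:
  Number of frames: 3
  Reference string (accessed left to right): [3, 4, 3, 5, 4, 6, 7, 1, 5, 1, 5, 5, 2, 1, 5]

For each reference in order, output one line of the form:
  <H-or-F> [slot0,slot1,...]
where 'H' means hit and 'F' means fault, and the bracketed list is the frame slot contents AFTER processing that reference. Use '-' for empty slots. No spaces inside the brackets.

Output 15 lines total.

F [3,-,-]
F [3,4,-]
H [3,4,-]
F [3,4,5]
H [3,4,5]
F [6,4,5]
F [6,7,5]
F [6,7,1]
F [5,7,1]
H [5,7,1]
H [5,7,1]
H [5,7,1]
F [5,2,1]
H [5,2,1]
H [5,2,1]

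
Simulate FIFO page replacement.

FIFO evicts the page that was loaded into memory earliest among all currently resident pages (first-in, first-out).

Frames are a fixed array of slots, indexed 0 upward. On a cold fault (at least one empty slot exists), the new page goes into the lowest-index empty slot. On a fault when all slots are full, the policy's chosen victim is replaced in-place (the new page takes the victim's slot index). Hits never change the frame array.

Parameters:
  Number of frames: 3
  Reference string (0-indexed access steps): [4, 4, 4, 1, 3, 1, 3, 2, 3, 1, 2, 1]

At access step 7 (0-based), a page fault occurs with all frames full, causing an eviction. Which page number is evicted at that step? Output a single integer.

Step 0: ref 4 -> FAULT, frames=[4,-,-]
Step 1: ref 4 -> HIT, frames=[4,-,-]
Step 2: ref 4 -> HIT, frames=[4,-,-]
Step 3: ref 1 -> FAULT, frames=[4,1,-]
Step 4: ref 3 -> FAULT, frames=[4,1,3]
Step 5: ref 1 -> HIT, frames=[4,1,3]
Step 6: ref 3 -> HIT, frames=[4,1,3]
Step 7: ref 2 -> FAULT, evict 4, frames=[2,1,3]
At step 7: evicted page 4

Answer: 4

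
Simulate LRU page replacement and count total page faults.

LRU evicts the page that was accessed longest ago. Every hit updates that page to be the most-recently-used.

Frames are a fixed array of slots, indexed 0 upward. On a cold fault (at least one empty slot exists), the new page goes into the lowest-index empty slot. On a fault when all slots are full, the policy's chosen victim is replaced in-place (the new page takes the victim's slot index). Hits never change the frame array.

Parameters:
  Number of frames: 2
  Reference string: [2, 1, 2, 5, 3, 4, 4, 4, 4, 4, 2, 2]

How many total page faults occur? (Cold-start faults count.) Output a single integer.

Step 0: ref 2 → FAULT, frames=[2,-]
Step 1: ref 1 → FAULT, frames=[2,1]
Step 2: ref 2 → HIT, frames=[2,1]
Step 3: ref 5 → FAULT (evict 1), frames=[2,5]
Step 4: ref 3 → FAULT (evict 2), frames=[3,5]
Step 5: ref 4 → FAULT (evict 5), frames=[3,4]
Step 6: ref 4 → HIT, frames=[3,4]
Step 7: ref 4 → HIT, frames=[3,4]
Step 8: ref 4 → HIT, frames=[3,4]
Step 9: ref 4 → HIT, frames=[3,4]
Step 10: ref 2 → FAULT (evict 3), frames=[2,4]
Step 11: ref 2 → HIT, frames=[2,4]
Total faults: 6

Answer: 6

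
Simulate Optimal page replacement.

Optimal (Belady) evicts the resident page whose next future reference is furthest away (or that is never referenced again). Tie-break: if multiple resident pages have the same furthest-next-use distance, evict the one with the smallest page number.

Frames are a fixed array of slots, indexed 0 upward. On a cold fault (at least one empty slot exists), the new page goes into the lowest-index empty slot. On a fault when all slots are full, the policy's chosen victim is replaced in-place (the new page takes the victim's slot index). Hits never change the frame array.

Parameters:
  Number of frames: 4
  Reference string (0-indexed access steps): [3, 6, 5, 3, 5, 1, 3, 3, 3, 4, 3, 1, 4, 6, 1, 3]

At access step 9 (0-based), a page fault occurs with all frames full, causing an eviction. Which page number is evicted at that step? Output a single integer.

Step 0: ref 3 -> FAULT, frames=[3,-,-,-]
Step 1: ref 6 -> FAULT, frames=[3,6,-,-]
Step 2: ref 5 -> FAULT, frames=[3,6,5,-]
Step 3: ref 3 -> HIT, frames=[3,6,5,-]
Step 4: ref 5 -> HIT, frames=[3,6,5,-]
Step 5: ref 1 -> FAULT, frames=[3,6,5,1]
Step 6: ref 3 -> HIT, frames=[3,6,5,1]
Step 7: ref 3 -> HIT, frames=[3,6,5,1]
Step 8: ref 3 -> HIT, frames=[3,6,5,1]
Step 9: ref 4 -> FAULT, evict 5, frames=[3,6,4,1]
At step 9: evicted page 5

Answer: 5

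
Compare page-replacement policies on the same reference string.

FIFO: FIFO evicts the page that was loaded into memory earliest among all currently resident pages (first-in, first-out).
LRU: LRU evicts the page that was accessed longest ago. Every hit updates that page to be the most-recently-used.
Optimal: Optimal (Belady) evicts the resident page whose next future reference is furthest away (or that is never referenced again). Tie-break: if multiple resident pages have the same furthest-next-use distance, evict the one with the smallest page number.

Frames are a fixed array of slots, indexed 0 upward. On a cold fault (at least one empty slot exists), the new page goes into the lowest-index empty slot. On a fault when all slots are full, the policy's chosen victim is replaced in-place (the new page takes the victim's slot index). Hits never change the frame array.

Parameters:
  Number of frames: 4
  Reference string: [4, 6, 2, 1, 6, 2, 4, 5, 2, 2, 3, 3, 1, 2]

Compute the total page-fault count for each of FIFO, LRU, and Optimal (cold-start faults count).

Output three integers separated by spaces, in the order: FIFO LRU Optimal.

Answer: 6 7 6

Derivation:
--- FIFO ---
  step 0: ref 4 -> FAULT, frames=[4,-,-,-] (faults so far: 1)
  step 1: ref 6 -> FAULT, frames=[4,6,-,-] (faults so far: 2)
  step 2: ref 2 -> FAULT, frames=[4,6,2,-] (faults so far: 3)
  step 3: ref 1 -> FAULT, frames=[4,6,2,1] (faults so far: 4)
  step 4: ref 6 -> HIT, frames=[4,6,2,1] (faults so far: 4)
  step 5: ref 2 -> HIT, frames=[4,6,2,1] (faults so far: 4)
  step 6: ref 4 -> HIT, frames=[4,6,2,1] (faults so far: 4)
  step 7: ref 5 -> FAULT, evict 4, frames=[5,6,2,1] (faults so far: 5)
  step 8: ref 2 -> HIT, frames=[5,6,2,1] (faults so far: 5)
  step 9: ref 2 -> HIT, frames=[5,6,2,1] (faults so far: 5)
  step 10: ref 3 -> FAULT, evict 6, frames=[5,3,2,1] (faults so far: 6)
  step 11: ref 3 -> HIT, frames=[5,3,2,1] (faults so far: 6)
  step 12: ref 1 -> HIT, frames=[5,3,2,1] (faults so far: 6)
  step 13: ref 2 -> HIT, frames=[5,3,2,1] (faults so far: 6)
  FIFO total faults: 6
--- LRU ---
  step 0: ref 4 -> FAULT, frames=[4,-,-,-] (faults so far: 1)
  step 1: ref 6 -> FAULT, frames=[4,6,-,-] (faults so far: 2)
  step 2: ref 2 -> FAULT, frames=[4,6,2,-] (faults so far: 3)
  step 3: ref 1 -> FAULT, frames=[4,6,2,1] (faults so far: 4)
  step 4: ref 6 -> HIT, frames=[4,6,2,1] (faults so far: 4)
  step 5: ref 2 -> HIT, frames=[4,6,2,1] (faults so far: 4)
  step 6: ref 4 -> HIT, frames=[4,6,2,1] (faults so far: 4)
  step 7: ref 5 -> FAULT, evict 1, frames=[4,6,2,5] (faults so far: 5)
  step 8: ref 2 -> HIT, frames=[4,6,2,5] (faults so far: 5)
  step 9: ref 2 -> HIT, frames=[4,6,2,5] (faults so far: 5)
  step 10: ref 3 -> FAULT, evict 6, frames=[4,3,2,5] (faults so far: 6)
  step 11: ref 3 -> HIT, frames=[4,3,2,5] (faults so far: 6)
  step 12: ref 1 -> FAULT, evict 4, frames=[1,3,2,5] (faults so far: 7)
  step 13: ref 2 -> HIT, frames=[1,3,2,5] (faults so far: 7)
  LRU total faults: 7
--- Optimal ---
  step 0: ref 4 -> FAULT, frames=[4,-,-,-] (faults so far: 1)
  step 1: ref 6 -> FAULT, frames=[4,6,-,-] (faults so far: 2)
  step 2: ref 2 -> FAULT, frames=[4,6,2,-] (faults so far: 3)
  step 3: ref 1 -> FAULT, frames=[4,6,2,1] (faults so far: 4)
  step 4: ref 6 -> HIT, frames=[4,6,2,1] (faults so far: 4)
  step 5: ref 2 -> HIT, frames=[4,6,2,1] (faults so far: 4)
  step 6: ref 4 -> HIT, frames=[4,6,2,1] (faults so far: 4)
  step 7: ref 5 -> FAULT, evict 4, frames=[5,6,2,1] (faults so far: 5)
  step 8: ref 2 -> HIT, frames=[5,6,2,1] (faults so far: 5)
  step 9: ref 2 -> HIT, frames=[5,6,2,1] (faults so far: 5)
  step 10: ref 3 -> FAULT, evict 5, frames=[3,6,2,1] (faults so far: 6)
  step 11: ref 3 -> HIT, frames=[3,6,2,1] (faults so far: 6)
  step 12: ref 1 -> HIT, frames=[3,6,2,1] (faults so far: 6)
  step 13: ref 2 -> HIT, frames=[3,6,2,1] (faults so far: 6)
  Optimal total faults: 6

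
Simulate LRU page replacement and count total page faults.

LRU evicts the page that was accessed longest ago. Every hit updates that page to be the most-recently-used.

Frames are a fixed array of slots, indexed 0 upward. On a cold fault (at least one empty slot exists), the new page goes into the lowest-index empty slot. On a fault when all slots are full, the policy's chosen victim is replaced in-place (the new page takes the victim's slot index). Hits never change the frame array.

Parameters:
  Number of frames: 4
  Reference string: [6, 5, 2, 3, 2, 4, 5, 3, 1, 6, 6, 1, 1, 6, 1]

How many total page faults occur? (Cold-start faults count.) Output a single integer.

Answer: 7

Derivation:
Step 0: ref 6 → FAULT, frames=[6,-,-,-]
Step 1: ref 5 → FAULT, frames=[6,5,-,-]
Step 2: ref 2 → FAULT, frames=[6,5,2,-]
Step 3: ref 3 → FAULT, frames=[6,5,2,3]
Step 4: ref 2 → HIT, frames=[6,5,2,3]
Step 5: ref 4 → FAULT (evict 6), frames=[4,5,2,3]
Step 6: ref 5 → HIT, frames=[4,5,2,3]
Step 7: ref 3 → HIT, frames=[4,5,2,3]
Step 8: ref 1 → FAULT (evict 2), frames=[4,5,1,3]
Step 9: ref 6 → FAULT (evict 4), frames=[6,5,1,3]
Step 10: ref 6 → HIT, frames=[6,5,1,3]
Step 11: ref 1 → HIT, frames=[6,5,1,3]
Step 12: ref 1 → HIT, frames=[6,5,1,3]
Step 13: ref 6 → HIT, frames=[6,5,1,3]
Step 14: ref 1 → HIT, frames=[6,5,1,3]
Total faults: 7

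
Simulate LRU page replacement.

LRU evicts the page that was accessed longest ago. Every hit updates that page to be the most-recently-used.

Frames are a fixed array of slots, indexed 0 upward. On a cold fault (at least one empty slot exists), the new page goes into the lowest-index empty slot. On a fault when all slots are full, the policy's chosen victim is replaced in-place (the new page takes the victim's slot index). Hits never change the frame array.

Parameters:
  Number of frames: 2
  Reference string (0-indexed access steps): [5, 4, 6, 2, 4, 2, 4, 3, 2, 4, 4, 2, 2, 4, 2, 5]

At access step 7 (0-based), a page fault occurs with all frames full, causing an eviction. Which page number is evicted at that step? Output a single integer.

Answer: 2

Derivation:
Step 0: ref 5 -> FAULT, frames=[5,-]
Step 1: ref 4 -> FAULT, frames=[5,4]
Step 2: ref 6 -> FAULT, evict 5, frames=[6,4]
Step 3: ref 2 -> FAULT, evict 4, frames=[6,2]
Step 4: ref 4 -> FAULT, evict 6, frames=[4,2]
Step 5: ref 2 -> HIT, frames=[4,2]
Step 6: ref 4 -> HIT, frames=[4,2]
Step 7: ref 3 -> FAULT, evict 2, frames=[4,3]
At step 7: evicted page 2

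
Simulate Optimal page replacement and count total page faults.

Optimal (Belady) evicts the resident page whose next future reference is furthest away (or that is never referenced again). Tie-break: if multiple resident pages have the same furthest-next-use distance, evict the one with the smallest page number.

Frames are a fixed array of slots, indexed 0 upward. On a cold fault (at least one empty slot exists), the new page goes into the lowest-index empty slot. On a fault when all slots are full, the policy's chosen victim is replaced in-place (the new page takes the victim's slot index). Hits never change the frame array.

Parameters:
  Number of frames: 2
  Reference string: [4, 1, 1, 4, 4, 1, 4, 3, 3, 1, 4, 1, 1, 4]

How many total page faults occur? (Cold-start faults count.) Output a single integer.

Step 0: ref 4 → FAULT, frames=[4,-]
Step 1: ref 1 → FAULT, frames=[4,1]
Step 2: ref 1 → HIT, frames=[4,1]
Step 3: ref 4 → HIT, frames=[4,1]
Step 4: ref 4 → HIT, frames=[4,1]
Step 5: ref 1 → HIT, frames=[4,1]
Step 6: ref 4 → HIT, frames=[4,1]
Step 7: ref 3 → FAULT (evict 4), frames=[3,1]
Step 8: ref 3 → HIT, frames=[3,1]
Step 9: ref 1 → HIT, frames=[3,1]
Step 10: ref 4 → FAULT (evict 3), frames=[4,1]
Step 11: ref 1 → HIT, frames=[4,1]
Step 12: ref 1 → HIT, frames=[4,1]
Step 13: ref 4 → HIT, frames=[4,1]
Total faults: 4

Answer: 4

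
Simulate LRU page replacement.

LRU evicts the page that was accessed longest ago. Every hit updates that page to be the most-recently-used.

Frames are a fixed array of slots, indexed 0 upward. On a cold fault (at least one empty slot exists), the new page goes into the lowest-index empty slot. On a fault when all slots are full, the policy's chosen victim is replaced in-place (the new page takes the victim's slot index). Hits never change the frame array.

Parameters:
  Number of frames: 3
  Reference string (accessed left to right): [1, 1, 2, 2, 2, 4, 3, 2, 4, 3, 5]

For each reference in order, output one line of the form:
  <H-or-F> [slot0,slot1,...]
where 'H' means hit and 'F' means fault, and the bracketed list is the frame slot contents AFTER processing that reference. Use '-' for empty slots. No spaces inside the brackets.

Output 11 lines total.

F [1,-,-]
H [1,-,-]
F [1,2,-]
H [1,2,-]
H [1,2,-]
F [1,2,4]
F [3,2,4]
H [3,2,4]
H [3,2,4]
H [3,2,4]
F [3,5,4]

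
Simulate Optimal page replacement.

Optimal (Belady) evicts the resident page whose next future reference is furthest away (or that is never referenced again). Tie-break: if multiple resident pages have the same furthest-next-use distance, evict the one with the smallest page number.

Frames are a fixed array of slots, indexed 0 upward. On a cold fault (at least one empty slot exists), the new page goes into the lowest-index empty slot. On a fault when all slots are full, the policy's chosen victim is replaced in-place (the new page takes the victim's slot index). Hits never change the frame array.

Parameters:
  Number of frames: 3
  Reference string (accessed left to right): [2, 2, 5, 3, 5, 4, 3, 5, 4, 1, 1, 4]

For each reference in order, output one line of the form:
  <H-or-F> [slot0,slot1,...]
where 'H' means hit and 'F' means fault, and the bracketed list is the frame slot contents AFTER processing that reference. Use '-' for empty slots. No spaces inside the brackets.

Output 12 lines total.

F [2,-,-]
H [2,-,-]
F [2,5,-]
F [2,5,3]
H [2,5,3]
F [4,5,3]
H [4,5,3]
H [4,5,3]
H [4,5,3]
F [4,5,1]
H [4,5,1]
H [4,5,1]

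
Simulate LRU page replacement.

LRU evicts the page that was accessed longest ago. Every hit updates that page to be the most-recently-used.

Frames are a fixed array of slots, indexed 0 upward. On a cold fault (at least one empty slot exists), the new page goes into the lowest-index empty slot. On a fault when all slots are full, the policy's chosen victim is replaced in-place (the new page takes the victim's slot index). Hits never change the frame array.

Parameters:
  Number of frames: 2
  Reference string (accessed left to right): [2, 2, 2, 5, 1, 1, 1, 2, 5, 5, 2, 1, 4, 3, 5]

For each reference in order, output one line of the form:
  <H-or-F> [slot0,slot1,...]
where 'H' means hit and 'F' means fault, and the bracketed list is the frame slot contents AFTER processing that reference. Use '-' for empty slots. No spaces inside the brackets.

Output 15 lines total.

F [2,-]
H [2,-]
H [2,-]
F [2,5]
F [1,5]
H [1,5]
H [1,5]
F [1,2]
F [5,2]
H [5,2]
H [5,2]
F [1,2]
F [1,4]
F [3,4]
F [3,5]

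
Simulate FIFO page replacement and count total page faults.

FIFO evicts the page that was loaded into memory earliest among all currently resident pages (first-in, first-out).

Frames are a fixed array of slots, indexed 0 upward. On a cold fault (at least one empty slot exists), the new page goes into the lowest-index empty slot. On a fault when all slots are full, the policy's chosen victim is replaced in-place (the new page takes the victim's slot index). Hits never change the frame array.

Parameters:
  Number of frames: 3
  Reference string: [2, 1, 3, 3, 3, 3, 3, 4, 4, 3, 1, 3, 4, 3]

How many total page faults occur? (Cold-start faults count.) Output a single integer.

Step 0: ref 2 → FAULT, frames=[2,-,-]
Step 1: ref 1 → FAULT, frames=[2,1,-]
Step 2: ref 3 → FAULT, frames=[2,1,3]
Step 3: ref 3 → HIT, frames=[2,1,3]
Step 4: ref 3 → HIT, frames=[2,1,3]
Step 5: ref 3 → HIT, frames=[2,1,3]
Step 6: ref 3 → HIT, frames=[2,1,3]
Step 7: ref 4 → FAULT (evict 2), frames=[4,1,3]
Step 8: ref 4 → HIT, frames=[4,1,3]
Step 9: ref 3 → HIT, frames=[4,1,3]
Step 10: ref 1 → HIT, frames=[4,1,3]
Step 11: ref 3 → HIT, frames=[4,1,3]
Step 12: ref 4 → HIT, frames=[4,1,3]
Step 13: ref 3 → HIT, frames=[4,1,3]
Total faults: 4

Answer: 4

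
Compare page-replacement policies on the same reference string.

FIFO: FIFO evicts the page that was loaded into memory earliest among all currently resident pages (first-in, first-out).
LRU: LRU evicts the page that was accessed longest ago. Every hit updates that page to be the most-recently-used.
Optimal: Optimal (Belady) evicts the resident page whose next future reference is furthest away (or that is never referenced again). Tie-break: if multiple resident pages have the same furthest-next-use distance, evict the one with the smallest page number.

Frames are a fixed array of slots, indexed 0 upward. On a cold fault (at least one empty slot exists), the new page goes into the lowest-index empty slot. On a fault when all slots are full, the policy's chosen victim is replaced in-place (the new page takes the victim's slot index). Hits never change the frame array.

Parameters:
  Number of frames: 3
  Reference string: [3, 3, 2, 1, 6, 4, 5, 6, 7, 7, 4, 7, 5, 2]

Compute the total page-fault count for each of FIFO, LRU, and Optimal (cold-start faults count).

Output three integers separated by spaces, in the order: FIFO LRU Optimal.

--- FIFO ---
  step 0: ref 3 -> FAULT, frames=[3,-,-] (faults so far: 1)
  step 1: ref 3 -> HIT, frames=[3,-,-] (faults so far: 1)
  step 2: ref 2 -> FAULT, frames=[3,2,-] (faults so far: 2)
  step 3: ref 1 -> FAULT, frames=[3,2,1] (faults so far: 3)
  step 4: ref 6 -> FAULT, evict 3, frames=[6,2,1] (faults so far: 4)
  step 5: ref 4 -> FAULT, evict 2, frames=[6,4,1] (faults so far: 5)
  step 6: ref 5 -> FAULT, evict 1, frames=[6,4,5] (faults so far: 6)
  step 7: ref 6 -> HIT, frames=[6,4,5] (faults so far: 6)
  step 8: ref 7 -> FAULT, evict 6, frames=[7,4,5] (faults so far: 7)
  step 9: ref 7 -> HIT, frames=[7,4,5] (faults so far: 7)
  step 10: ref 4 -> HIT, frames=[7,4,5] (faults so far: 7)
  step 11: ref 7 -> HIT, frames=[7,4,5] (faults so far: 7)
  step 12: ref 5 -> HIT, frames=[7,4,5] (faults so far: 7)
  step 13: ref 2 -> FAULT, evict 4, frames=[7,2,5] (faults so far: 8)
  FIFO total faults: 8
--- LRU ---
  step 0: ref 3 -> FAULT, frames=[3,-,-] (faults so far: 1)
  step 1: ref 3 -> HIT, frames=[3,-,-] (faults so far: 1)
  step 2: ref 2 -> FAULT, frames=[3,2,-] (faults so far: 2)
  step 3: ref 1 -> FAULT, frames=[3,2,1] (faults so far: 3)
  step 4: ref 6 -> FAULT, evict 3, frames=[6,2,1] (faults so far: 4)
  step 5: ref 4 -> FAULT, evict 2, frames=[6,4,1] (faults so far: 5)
  step 6: ref 5 -> FAULT, evict 1, frames=[6,4,5] (faults so far: 6)
  step 7: ref 6 -> HIT, frames=[6,4,5] (faults so far: 6)
  step 8: ref 7 -> FAULT, evict 4, frames=[6,7,5] (faults so far: 7)
  step 9: ref 7 -> HIT, frames=[6,7,5] (faults so far: 7)
  step 10: ref 4 -> FAULT, evict 5, frames=[6,7,4] (faults so far: 8)
  step 11: ref 7 -> HIT, frames=[6,7,4] (faults so far: 8)
  step 12: ref 5 -> FAULT, evict 6, frames=[5,7,4] (faults so far: 9)
  step 13: ref 2 -> FAULT, evict 4, frames=[5,7,2] (faults so far: 10)
  LRU total faults: 10
--- Optimal ---
  step 0: ref 3 -> FAULT, frames=[3,-,-] (faults so far: 1)
  step 1: ref 3 -> HIT, frames=[3,-,-] (faults so far: 1)
  step 2: ref 2 -> FAULT, frames=[3,2,-] (faults so far: 2)
  step 3: ref 1 -> FAULT, frames=[3,2,1] (faults so far: 3)
  step 4: ref 6 -> FAULT, evict 1, frames=[3,2,6] (faults so far: 4)
  step 5: ref 4 -> FAULT, evict 3, frames=[4,2,6] (faults so far: 5)
  step 6: ref 5 -> FAULT, evict 2, frames=[4,5,6] (faults so far: 6)
  step 7: ref 6 -> HIT, frames=[4,5,6] (faults so far: 6)
  step 8: ref 7 -> FAULT, evict 6, frames=[4,5,7] (faults so far: 7)
  step 9: ref 7 -> HIT, frames=[4,5,7] (faults so far: 7)
  step 10: ref 4 -> HIT, frames=[4,5,7] (faults so far: 7)
  step 11: ref 7 -> HIT, frames=[4,5,7] (faults so far: 7)
  step 12: ref 5 -> HIT, frames=[4,5,7] (faults so far: 7)
  step 13: ref 2 -> FAULT, evict 4, frames=[2,5,7] (faults so far: 8)
  Optimal total faults: 8

Answer: 8 10 8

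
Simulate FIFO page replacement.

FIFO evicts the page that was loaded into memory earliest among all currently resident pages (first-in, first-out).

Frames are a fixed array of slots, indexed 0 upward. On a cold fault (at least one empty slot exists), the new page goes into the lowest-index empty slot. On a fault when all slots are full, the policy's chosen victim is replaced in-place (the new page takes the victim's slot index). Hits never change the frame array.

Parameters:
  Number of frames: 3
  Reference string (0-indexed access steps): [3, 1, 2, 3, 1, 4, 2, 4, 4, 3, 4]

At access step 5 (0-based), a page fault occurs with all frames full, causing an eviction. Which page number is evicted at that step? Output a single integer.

Answer: 3

Derivation:
Step 0: ref 3 -> FAULT, frames=[3,-,-]
Step 1: ref 1 -> FAULT, frames=[3,1,-]
Step 2: ref 2 -> FAULT, frames=[3,1,2]
Step 3: ref 3 -> HIT, frames=[3,1,2]
Step 4: ref 1 -> HIT, frames=[3,1,2]
Step 5: ref 4 -> FAULT, evict 3, frames=[4,1,2]
At step 5: evicted page 3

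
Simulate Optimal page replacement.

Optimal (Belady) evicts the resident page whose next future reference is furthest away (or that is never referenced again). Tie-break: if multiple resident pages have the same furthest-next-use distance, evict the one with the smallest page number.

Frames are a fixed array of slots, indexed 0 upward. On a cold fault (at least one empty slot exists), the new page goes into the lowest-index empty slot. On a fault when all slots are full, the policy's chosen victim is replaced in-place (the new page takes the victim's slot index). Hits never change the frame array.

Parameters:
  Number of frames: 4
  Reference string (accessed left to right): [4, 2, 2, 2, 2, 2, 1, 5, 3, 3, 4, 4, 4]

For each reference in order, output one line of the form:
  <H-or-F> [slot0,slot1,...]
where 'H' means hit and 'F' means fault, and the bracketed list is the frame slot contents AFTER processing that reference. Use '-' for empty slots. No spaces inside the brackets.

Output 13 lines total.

F [4,-,-,-]
F [4,2,-,-]
H [4,2,-,-]
H [4,2,-,-]
H [4,2,-,-]
H [4,2,-,-]
F [4,2,1,-]
F [4,2,1,5]
F [4,2,3,5]
H [4,2,3,5]
H [4,2,3,5]
H [4,2,3,5]
H [4,2,3,5]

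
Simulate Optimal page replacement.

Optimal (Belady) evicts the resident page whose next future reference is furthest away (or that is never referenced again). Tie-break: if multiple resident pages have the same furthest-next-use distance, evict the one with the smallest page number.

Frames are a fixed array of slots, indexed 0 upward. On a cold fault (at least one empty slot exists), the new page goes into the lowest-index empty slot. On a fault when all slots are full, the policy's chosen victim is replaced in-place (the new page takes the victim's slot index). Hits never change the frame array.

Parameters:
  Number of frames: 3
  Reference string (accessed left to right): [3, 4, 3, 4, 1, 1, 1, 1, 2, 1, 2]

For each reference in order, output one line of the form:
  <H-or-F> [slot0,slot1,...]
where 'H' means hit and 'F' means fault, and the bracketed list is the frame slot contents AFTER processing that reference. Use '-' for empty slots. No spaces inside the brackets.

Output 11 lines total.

F [3,-,-]
F [3,4,-]
H [3,4,-]
H [3,4,-]
F [3,4,1]
H [3,4,1]
H [3,4,1]
H [3,4,1]
F [2,4,1]
H [2,4,1]
H [2,4,1]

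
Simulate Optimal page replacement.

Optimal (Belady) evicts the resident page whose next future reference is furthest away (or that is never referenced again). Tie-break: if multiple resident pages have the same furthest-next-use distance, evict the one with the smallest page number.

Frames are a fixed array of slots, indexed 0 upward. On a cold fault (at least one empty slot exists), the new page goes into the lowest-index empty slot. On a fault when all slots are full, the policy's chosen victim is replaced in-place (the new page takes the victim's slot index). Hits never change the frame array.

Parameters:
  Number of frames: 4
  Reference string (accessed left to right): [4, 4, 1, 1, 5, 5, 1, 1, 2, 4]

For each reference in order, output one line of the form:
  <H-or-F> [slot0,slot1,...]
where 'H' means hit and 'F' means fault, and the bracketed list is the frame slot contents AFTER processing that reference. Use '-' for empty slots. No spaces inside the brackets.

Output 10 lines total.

F [4,-,-,-]
H [4,-,-,-]
F [4,1,-,-]
H [4,1,-,-]
F [4,1,5,-]
H [4,1,5,-]
H [4,1,5,-]
H [4,1,5,-]
F [4,1,5,2]
H [4,1,5,2]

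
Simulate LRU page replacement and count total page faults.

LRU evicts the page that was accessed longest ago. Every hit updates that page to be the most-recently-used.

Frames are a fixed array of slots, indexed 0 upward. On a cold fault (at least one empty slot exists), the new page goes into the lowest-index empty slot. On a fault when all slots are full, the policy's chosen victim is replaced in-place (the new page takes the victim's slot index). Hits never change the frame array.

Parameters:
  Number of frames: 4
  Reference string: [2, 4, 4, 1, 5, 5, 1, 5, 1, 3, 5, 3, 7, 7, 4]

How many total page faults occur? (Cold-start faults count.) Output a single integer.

Answer: 7

Derivation:
Step 0: ref 2 → FAULT, frames=[2,-,-,-]
Step 1: ref 4 → FAULT, frames=[2,4,-,-]
Step 2: ref 4 → HIT, frames=[2,4,-,-]
Step 3: ref 1 → FAULT, frames=[2,4,1,-]
Step 4: ref 5 → FAULT, frames=[2,4,1,5]
Step 5: ref 5 → HIT, frames=[2,4,1,5]
Step 6: ref 1 → HIT, frames=[2,4,1,5]
Step 7: ref 5 → HIT, frames=[2,4,1,5]
Step 8: ref 1 → HIT, frames=[2,4,1,5]
Step 9: ref 3 → FAULT (evict 2), frames=[3,4,1,5]
Step 10: ref 5 → HIT, frames=[3,4,1,5]
Step 11: ref 3 → HIT, frames=[3,4,1,5]
Step 12: ref 7 → FAULT (evict 4), frames=[3,7,1,5]
Step 13: ref 7 → HIT, frames=[3,7,1,5]
Step 14: ref 4 → FAULT (evict 1), frames=[3,7,4,5]
Total faults: 7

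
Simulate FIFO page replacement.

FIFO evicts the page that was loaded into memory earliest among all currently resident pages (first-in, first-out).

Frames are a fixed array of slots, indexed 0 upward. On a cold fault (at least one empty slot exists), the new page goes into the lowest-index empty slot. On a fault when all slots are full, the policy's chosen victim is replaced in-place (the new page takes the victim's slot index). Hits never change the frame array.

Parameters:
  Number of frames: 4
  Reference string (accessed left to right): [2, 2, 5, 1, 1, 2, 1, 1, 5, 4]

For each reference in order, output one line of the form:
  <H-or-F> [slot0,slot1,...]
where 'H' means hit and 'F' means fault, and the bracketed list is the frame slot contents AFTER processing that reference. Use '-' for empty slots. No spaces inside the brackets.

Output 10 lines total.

F [2,-,-,-]
H [2,-,-,-]
F [2,5,-,-]
F [2,5,1,-]
H [2,5,1,-]
H [2,5,1,-]
H [2,5,1,-]
H [2,5,1,-]
H [2,5,1,-]
F [2,5,1,4]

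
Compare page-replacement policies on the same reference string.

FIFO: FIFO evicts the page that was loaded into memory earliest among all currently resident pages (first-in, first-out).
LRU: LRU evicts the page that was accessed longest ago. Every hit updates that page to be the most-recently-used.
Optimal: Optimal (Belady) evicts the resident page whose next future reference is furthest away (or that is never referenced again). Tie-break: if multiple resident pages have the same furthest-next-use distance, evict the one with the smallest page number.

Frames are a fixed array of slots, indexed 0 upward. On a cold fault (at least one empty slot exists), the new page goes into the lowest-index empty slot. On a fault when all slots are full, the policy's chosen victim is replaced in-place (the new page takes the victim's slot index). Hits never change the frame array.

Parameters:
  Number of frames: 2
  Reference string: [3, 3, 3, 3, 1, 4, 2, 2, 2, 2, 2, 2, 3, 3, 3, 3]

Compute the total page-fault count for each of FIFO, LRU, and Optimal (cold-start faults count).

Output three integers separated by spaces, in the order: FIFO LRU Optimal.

--- FIFO ---
  step 0: ref 3 -> FAULT, frames=[3,-] (faults so far: 1)
  step 1: ref 3 -> HIT, frames=[3,-] (faults so far: 1)
  step 2: ref 3 -> HIT, frames=[3,-] (faults so far: 1)
  step 3: ref 3 -> HIT, frames=[3,-] (faults so far: 1)
  step 4: ref 1 -> FAULT, frames=[3,1] (faults so far: 2)
  step 5: ref 4 -> FAULT, evict 3, frames=[4,1] (faults so far: 3)
  step 6: ref 2 -> FAULT, evict 1, frames=[4,2] (faults so far: 4)
  step 7: ref 2 -> HIT, frames=[4,2] (faults so far: 4)
  step 8: ref 2 -> HIT, frames=[4,2] (faults so far: 4)
  step 9: ref 2 -> HIT, frames=[4,2] (faults so far: 4)
  step 10: ref 2 -> HIT, frames=[4,2] (faults so far: 4)
  step 11: ref 2 -> HIT, frames=[4,2] (faults so far: 4)
  step 12: ref 3 -> FAULT, evict 4, frames=[3,2] (faults so far: 5)
  step 13: ref 3 -> HIT, frames=[3,2] (faults so far: 5)
  step 14: ref 3 -> HIT, frames=[3,2] (faults so far: 5)
  step 15: ref 3 -> HIT, frames=[3,2] (faults so far: 5)
  FIFO total faults: 5
--- LRU ---
  step 0: ref 3 -> FAULT, frames=[3,-] (faults so far: 1)
  step 1: ref 3 -> HIT, frames=[3,-] (faults so far: 1)
  step 2: ref 3 -> HIT, frames=[3,-] (faults so far: 1)
  step 3: ref 3 -> HIT, frames=[3,-] (faults so far: 1)
  step 4: ref 1 -> FAULT, frames=[3,1] (faults so far: 2)
  step 5: ref 4 -> FAULT, evict 3, frames=[4,1] (faults so far: 3)
  step 6: ref 2 -> FAULT, evict 1, frames=[4,2] (faults so far: 4)
  step 7: ref 2 -> HIT, frames=[4,2] (faults so far: 4)
  step 8: ref 2 -> HIT, frames=[4,2] (faults so far: 4)
  step 9: ref 2 -> HIT, frames=[4,2] (faults so far: 4)
  step 10: ref 2 -> HIT, frames=[4,2] (faults so far: 4)
  step 11: ref 2 -> HIT, frames=[4,2] (faults so far: 4)
  step 12: ref 3 -> FAULT, evict 4, frames=[3,2] (faults so far: 5)
  step 13: ref 3 -> HIT, frames=[3,2] (faults so far: 5)
  step 14: ref 3 -> HIT, frames=[3,2] (faults so far: 5)
  step 15: ref 3 -> HIT, frames=[3,2] (faults so far: 5)
  LRU total faults: 5
--- Optimal ---
  step 0: ref 3 -> FAULT, frames=[3,-] (faults so far: 1)
  step 1: ref 3 -> HIT, frames=[3,-] (faults so far: 1)
  step 2: ref 3 -> HIT, frames=[3,-] (faults so far: 1)
  step 3: ref 3 -> HIT, frames=[3,-] (faults so far: 1)
  step 4: ref 1 -> FAULT, frames=[3,1] (faults so far: 2)
  step 5: ref 4 -> FAULT, evict 1, frames=[3,4] (faults so far: 3)
  step 6: ref 2 -> FAULT, evict 4, frames=[3,2] (faults so far: 4)
  step 7: ref 2 -> HIT, frames=[3,2] (faults so far: 4)
  step 8: ref 2 -> HIT, frames=[3,2] (faults so far: 4)
  step 9: ref 2 -> HIT, frames=[3,2] (faults so far: 4)
  step 10: ref 2 -> HIT, frames=[3,2] (faults so far: 4)
  step 11: ref 2 -> HIT, frames=[3,2] (faults so far: 4)
  step 12: ref 3 -> HIT, frames=[3,2] (faults so far: 4)
  step 13: ref 3 -> HIT, frames=[3,2] (faults so far: 4)
  step 14: ref 3 -> HIT, frames=[3,2] (faults so far: 4)
  step 15: ref 3 -> HIT, frames=[3,2] (faults so far: 4)
  Optimal total faults: 4

Answer: 5 5 4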